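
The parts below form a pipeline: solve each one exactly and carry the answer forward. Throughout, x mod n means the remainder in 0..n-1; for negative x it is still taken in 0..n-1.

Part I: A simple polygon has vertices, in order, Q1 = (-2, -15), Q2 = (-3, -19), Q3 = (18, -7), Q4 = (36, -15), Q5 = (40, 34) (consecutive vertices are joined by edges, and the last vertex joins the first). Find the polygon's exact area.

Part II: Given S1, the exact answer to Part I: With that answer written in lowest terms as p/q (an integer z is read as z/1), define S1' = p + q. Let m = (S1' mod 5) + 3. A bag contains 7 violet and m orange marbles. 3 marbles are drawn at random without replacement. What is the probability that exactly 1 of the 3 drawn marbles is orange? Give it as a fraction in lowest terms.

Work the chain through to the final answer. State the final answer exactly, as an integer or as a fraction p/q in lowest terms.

Part I: cross terms: (-2*-19 - -3*-15)=-7, (-3*-7 - 18*-19)=363, (18*-15 - 36*-7)=-18, (36*34 - 40*-15)=1824, (40*-15 - -2*34)=-532; twice the area = |1630| = 1630; area = 815; answer 815
Part II: S1 = 815; threaded value p + q = 816; m = 4; total draws C(11,3) = 165; favorable C(4,1)*C(7,2) = 84; P = 28/55; answer 28/55

28/55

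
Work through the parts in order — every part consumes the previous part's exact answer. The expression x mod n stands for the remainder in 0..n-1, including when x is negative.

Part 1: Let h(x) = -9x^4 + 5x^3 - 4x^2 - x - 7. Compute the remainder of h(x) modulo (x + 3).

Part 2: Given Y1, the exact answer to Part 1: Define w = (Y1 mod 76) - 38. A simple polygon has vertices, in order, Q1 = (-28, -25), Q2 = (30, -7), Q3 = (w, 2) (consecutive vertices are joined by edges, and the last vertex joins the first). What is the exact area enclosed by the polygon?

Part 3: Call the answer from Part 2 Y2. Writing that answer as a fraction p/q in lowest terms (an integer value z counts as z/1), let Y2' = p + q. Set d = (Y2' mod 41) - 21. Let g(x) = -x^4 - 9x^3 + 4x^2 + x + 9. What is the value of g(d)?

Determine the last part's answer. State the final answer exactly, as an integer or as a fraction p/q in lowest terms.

-61

Part 1: remainder = value at the root: -9*(-3)^4 + 5*(-3)^3 - 4*(-3)^2 - 1*(-3)^1 - 7 = (-729) + (-135) + (-36) + (3) + (-7) = -904; answer -904
Part 2: Y1 = -904; w = -30; cross terms: (-28*-7 - 30*-25)=946, (30*2 - -30*-7)=-150, (-30*-25 - -28*2)=806; twice the area = |1602| = 1602; area = 801; answer 801
Part 3: Y2 = 801; threaded value p + q = 802; d = 2; -1*(2)^4 - 9*(2)^3 + 4*(2)^2 + 1*(2)^1 + 9 = (-16) + (-72) + (16) + (2) + (9) = -61; answer -61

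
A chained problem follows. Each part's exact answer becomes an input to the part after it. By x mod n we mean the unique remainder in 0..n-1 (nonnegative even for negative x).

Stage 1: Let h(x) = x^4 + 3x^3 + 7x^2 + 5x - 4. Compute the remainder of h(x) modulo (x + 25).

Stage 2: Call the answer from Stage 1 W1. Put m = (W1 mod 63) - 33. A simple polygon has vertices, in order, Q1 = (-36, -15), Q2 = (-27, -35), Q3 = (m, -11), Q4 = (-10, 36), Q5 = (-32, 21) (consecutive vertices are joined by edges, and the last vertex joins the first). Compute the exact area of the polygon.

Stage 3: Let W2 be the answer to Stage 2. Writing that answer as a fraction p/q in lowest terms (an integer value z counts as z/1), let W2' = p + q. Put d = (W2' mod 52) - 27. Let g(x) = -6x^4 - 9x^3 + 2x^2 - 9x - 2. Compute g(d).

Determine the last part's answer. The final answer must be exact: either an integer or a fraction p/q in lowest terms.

-24

Stage 1: remainder = value at the root: 1*(-25)^4 + 3*(-25)^3 + 7*(-25)^2 + 5*(-25)^1 - 4 = (390625) + (-46875) + (4375) + (-125) + (-4) = 347996; answer 347996
Stage 2: W1 = 347996; m = 14; cross terms: (-36*-35 - -27*-15)=855, (-27*-11 - 14*-35)=787, (14*36 - -10*-11)=394, (-10*21 - -32*36)=942, (-32*-15 - -36*21)=1236; twice the area = |4214| = 4214; area = 2107; answer 2107
Stage 3: W2 = 2107; threaded value p + q = 2108; d = 1; -6*(1)^4 - 9*(1)^3 + 2*(1)^2 - 9*(1)^1 - 2 = (-6) + (-9) + (2) + (-9) + (-2) = -24; answer -24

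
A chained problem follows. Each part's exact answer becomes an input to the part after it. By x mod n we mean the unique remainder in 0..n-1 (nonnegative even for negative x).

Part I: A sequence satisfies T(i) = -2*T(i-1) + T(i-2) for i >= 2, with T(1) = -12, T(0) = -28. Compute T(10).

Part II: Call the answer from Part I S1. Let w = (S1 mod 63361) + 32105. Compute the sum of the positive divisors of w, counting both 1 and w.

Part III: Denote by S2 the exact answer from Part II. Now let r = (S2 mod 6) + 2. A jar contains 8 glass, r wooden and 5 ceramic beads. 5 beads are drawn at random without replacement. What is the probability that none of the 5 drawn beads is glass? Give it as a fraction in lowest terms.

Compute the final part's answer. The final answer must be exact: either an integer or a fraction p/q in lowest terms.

Part I: T(2) = -2*(-12) + 1*(-28) = -4; iterating: T(2)=-4, T(3)=-4, T(4)=4, T(5)=-12, T(6)=28, T(7)=-68, T(8)=164, T(9)=-396, T(10)=956; answer 956
Part II: S1 = 956; w = 33061; 33061 = 7 * 4723; sigma = (1 + 7) * (1 + 4723) = 8 * 4724 = 37792; answer 37792
Part III: S2 = 37792; r = 6; total draws C(19,5) = 11628; favorable C(11,5) = 462; P = 77/1938; answer 77/1938

77/1938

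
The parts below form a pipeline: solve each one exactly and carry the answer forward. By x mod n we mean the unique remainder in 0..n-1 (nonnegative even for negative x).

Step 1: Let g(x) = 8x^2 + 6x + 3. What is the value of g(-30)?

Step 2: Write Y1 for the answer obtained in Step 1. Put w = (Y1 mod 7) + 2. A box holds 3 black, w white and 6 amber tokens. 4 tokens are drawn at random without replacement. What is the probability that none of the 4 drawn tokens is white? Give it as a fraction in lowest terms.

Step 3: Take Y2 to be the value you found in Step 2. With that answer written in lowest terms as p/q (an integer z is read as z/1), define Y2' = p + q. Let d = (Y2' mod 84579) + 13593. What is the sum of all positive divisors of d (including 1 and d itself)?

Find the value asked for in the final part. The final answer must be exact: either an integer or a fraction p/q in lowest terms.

24768

Step 1: 8*(-30)^2 + 6*(-30)^1 + 3 = (7200) + (-180) + (3) = 7023; answer 7023
Step 2: Y1 = 7023; w = 4; total draws C(13,4) = 715; favorable C(9,4) = 126; P = 126/715; answer 126/715
Step 3: Y2 = 126/715; threaded value p + q = 841; d = 14434; 14434 = 2 * 7 * 1031; sigma = (1 + 2) * (1 + 7) * (1 + 1031) = 3 * 8 * 1032 = 24768; answer 24768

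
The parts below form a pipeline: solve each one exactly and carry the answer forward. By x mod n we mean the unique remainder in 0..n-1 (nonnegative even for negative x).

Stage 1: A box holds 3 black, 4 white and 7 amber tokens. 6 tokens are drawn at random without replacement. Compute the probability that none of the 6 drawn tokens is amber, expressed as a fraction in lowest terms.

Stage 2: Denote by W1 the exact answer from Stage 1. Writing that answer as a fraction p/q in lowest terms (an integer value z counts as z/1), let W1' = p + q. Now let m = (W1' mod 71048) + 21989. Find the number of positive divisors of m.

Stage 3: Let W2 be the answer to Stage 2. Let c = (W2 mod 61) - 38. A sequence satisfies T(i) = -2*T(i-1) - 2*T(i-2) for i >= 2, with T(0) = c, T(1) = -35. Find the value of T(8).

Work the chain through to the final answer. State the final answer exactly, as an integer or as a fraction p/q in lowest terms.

-416

Stage 1: total draws C(14,6) = 3003; favorable C(7,6) = 7; P = 1/429; answer 1/429
Stage 2: W1 = 1/429; threaded value p + q = 430; m = 22419; 22419 = 3^2 * 47 * 53; number of divisors = (2+1) * (1+1) * (1+1) = 12; answer 12
Stage 3: W2 = 12; c = -26; T(2) = -2*(-35) - 2*(-26) = 122; iterating: T(2)=122, T(3)=-174, T(4)=104, T(5)=140, T(6)=-488, T(7)=696, T(8)=-416; answer -416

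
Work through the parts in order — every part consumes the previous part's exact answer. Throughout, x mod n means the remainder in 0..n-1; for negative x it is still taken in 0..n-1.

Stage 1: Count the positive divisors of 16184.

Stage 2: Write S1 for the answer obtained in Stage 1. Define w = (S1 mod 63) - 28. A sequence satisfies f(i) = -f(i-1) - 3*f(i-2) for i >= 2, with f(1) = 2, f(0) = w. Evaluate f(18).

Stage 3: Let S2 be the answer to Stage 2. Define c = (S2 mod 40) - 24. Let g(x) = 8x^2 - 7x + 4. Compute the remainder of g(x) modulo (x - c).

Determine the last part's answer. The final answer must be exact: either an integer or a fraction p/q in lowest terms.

Stage 1: 16184 = 2^3 * 7 * 17^2; number of divisors = (3+1) * (1+1) * (2+1) = 24; answer 24
Stage 2: S1 = 24; w = -4; f(2) = -1*(2) - 3*(-4) = 10; iterating: f(2)=10, f(3)=-16, f(4)=-14, f(5)=62, f(6)=-20, f(7)=-166, f(8)=226, f(9)=272, f(10)=-950, f(11)=134, f(12)=2716, f(13)=-3118, f(14)=-5030, f(15)=14384, f(16)=706, f(17)=-43858, f(18)=41740; answer 41740
Stage 3: S2 = 41740; c = -4; remainder = value at the root: 8*(-4)^2 - 7*(-4)^1 + 4 = (128) + (28) + (4) = 160; answer 160

160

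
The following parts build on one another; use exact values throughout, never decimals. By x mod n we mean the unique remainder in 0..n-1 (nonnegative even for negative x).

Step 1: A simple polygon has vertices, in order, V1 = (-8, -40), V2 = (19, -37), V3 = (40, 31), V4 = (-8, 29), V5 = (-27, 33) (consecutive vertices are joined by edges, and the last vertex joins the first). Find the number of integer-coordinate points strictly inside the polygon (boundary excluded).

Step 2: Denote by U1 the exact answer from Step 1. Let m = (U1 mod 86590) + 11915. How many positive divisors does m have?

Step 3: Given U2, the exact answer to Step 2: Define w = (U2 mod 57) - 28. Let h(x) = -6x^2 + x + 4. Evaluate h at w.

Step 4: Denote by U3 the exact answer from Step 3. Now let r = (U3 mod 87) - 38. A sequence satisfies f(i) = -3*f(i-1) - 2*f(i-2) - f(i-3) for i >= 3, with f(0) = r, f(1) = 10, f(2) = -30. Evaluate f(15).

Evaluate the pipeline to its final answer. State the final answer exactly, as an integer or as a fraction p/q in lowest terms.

Step 1: cross terms: (-8*-37 - 19*-40)=1056, (19*31 - 40*-37)=2069, (40*29 - -8*31)=1408, (-8*33 - -27*29)=519, (-27*-40 - -8*33)=1344; twice the area = |6396| = 6396; area = 3198; boundary points = 3 + 1 + 2 + 1 + 1 = 8; strictly interior points = area - boundary/2 + 1 = 3195; answer 3195
Step 2: U1 = 3195; m = 15110; 15110 = 2 * 5 * 1511; number of divisors = (1+1) * (1+1) * (1+1) = 8; answer 8
Step 3: U2 = 8; w = -20; -6*(-20)^2 + 1*(-20)^1 + 4 = (-2400) + (-20) + (4) = -2416; answer -2416
Step 4: U3 = -2416; r = -18; f(3) = -3*(-30) - 2*(10) - 1*(-18) = 88; iterating: f(3)=88, f(4)=-214, f(5)=496, f(6)=-1148, f(7)=2666, f(8)=-6198, f(9)=14410, f(10)=-33500, f(11)=77878, f(12)=-181044, f(13)=420876, f(14)=-978418, f(15)=2274546; answer 2274546

2274546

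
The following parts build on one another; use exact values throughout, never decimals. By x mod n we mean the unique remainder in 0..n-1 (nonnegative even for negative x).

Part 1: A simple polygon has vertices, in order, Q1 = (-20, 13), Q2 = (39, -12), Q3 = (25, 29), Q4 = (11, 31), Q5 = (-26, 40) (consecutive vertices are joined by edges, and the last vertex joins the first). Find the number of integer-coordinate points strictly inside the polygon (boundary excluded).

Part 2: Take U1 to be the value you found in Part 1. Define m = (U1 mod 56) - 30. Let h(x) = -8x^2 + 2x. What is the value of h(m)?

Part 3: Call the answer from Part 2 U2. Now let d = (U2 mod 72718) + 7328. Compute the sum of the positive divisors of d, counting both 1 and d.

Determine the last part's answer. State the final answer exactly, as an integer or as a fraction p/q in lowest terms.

201474

Part 1: cross terms: (-20*-12 - 39*13)=-267, (39*29 - 25*-12)=1431, (25*31 - 11*29)=456, (11*40 - -26*31)=1246, (-26*13 - -20*40)=462; twice the area = |3328| = 3328; area = 1664; boundary points = 1 + 1 + 2 + 1 + 3 = 8; strictly interior points = area - boundary/2 + 1 = 1661; answer 1661
Part 2: U1 = 1661; m = 7; -8*(7)^2 + 2*(7)^1 = (-392) + (14) = -378; answer -378
Part 3: U2 = -378; d = 79668; 79668 = 2^2 * 3^2 * 2213; sigma = (1 + 2 + 4) * (1 + 3 + 9) * (1 + 2213) = 7 * 13 * 2214 = 201474; answer 201474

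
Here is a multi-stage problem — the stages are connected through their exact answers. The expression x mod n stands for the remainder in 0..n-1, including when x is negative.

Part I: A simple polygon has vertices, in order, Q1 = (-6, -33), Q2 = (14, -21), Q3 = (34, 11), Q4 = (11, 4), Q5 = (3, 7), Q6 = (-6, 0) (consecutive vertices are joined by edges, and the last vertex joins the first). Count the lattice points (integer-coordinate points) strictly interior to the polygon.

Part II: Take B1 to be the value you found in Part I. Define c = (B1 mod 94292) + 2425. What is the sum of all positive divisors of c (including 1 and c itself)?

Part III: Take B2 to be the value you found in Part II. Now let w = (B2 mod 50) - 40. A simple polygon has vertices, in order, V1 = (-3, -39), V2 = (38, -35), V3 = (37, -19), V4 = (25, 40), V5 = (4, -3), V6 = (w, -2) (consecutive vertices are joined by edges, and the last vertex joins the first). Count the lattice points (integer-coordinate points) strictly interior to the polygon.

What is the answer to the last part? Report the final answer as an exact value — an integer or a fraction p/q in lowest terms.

Part I: cross terms: (-6*-21 - 14*-33)=588, (14*11 - 34*-21)=868, (34*4 - 11*11)=15, (11*7 - 3*4)=65, (3*0 - -6*7)=42, (-6*-33 - -6*0)=198; twice the area = |1776| = 1776; area = 888; boundary points = 4 + 4 + 1 + 1 + 1 + 33 = 44; strictly interior points = area - boundary/2 + 1 = 867; answer 867
Part II: B1 = 867; c = 3292; 3292 = 2^2 * 823; sigma = (1 + 2 + 4) * (1 + 823) = 7 * 824 = 5768; answer 5768
Part III: B2 = 5768; w = -22; cross terms: (-3*-35 - 38*-39)=1587, (38*-19 - 37*-35)=573, (37*40 - 25*-19)=1955, (25*-3 - 4*40)=-235, (4*-2 - -22*-3)=-74, (-22*-39 - -3*-2)=852; twice the area = |4658| = 4658; area = 2329; boundary points = 1 + 1 + 1 + 1 + 1 + 1 = 6; strictly interior points = area - boundary/2 + 1 = 2327; answer 2327

2327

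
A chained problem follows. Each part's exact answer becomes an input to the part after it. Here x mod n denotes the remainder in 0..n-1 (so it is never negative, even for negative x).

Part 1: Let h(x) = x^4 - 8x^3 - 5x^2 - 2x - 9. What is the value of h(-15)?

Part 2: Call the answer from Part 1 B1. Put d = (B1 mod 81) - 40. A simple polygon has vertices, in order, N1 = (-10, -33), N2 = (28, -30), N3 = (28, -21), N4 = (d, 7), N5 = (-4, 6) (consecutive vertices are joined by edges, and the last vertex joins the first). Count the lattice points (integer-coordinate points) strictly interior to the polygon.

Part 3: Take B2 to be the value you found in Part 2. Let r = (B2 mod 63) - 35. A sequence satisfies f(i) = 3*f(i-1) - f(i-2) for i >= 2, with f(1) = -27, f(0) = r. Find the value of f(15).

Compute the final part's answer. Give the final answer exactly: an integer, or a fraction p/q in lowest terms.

Part 1: 1*(-15)^4 - 8*(-15)^3 - 5*(-15)^2 - 2*(-15)^1 - 9 = (50625) + (27000) + (-1125) + (30) + (-9) = 76521; answer 76521
Part 2: B1 = 76521; d = 17; cross terms: (-10*-30 - 28*-33)=1224, (28*-21 - 28*-30)=252, (28*7 - 17*-21)=553, (17*6 - -4*7)=130, (-4*-33 - -10*6)=192; twice the area = |2351| = 2351; area = 2351/2; boundary points = 1 + 9 + 1 + 1 + 3 = 15; strictly interior points = area - boundary/2 + 1 = 1169; answer 1169
Part 3: B2 = 1169; r = 0; f(2) = 3*(-27) - 1*(0) = -81; iterating: f(2)=-81, f(3)=-216, f(4)=-567, f(5)=-1485, f(6)=-3888, f(7)=-10179, f(8)=-26649, f(9)=-69768, f(10)=-182655, f(11)=-478197, f(12)=-1251936, f(13)=-3277611, f(14)=-8580897, f(15)=-22465080; answer -22465080

-22465080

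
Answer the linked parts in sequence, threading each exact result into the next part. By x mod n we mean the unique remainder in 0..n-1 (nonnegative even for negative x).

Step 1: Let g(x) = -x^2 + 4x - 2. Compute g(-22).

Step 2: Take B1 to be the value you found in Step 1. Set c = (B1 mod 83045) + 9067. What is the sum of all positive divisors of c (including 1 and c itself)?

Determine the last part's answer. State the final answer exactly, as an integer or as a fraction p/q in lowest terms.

Step 1: -1*(-22)^2 + 4*(-22)^1 - 2 = (-484) + (-88) + (-2) = -574; answer -574
Step 2: B1 = -574; c = 91538; 91538 = 2 * 37 * 1237; sigma = (1 + 2) * (1 + 37) * (1 + 1237) = 3 * 38 * 1238 = 141132; answer 141132

141132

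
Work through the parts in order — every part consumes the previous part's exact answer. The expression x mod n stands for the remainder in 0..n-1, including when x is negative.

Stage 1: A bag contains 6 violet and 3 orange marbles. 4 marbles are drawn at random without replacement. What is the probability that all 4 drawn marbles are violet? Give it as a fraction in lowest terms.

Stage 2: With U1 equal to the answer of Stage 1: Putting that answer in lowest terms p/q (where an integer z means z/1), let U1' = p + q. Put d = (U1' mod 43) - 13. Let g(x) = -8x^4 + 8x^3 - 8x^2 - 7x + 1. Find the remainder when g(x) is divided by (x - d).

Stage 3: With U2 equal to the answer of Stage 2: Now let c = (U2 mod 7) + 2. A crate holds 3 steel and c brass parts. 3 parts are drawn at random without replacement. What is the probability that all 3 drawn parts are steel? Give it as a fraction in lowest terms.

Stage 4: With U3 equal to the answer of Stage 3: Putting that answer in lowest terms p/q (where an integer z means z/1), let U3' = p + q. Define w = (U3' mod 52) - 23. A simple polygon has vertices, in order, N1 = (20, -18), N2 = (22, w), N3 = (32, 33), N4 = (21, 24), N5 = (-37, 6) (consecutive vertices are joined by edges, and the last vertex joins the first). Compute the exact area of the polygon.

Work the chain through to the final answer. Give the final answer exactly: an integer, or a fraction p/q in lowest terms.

Stage 1: total draws C(9,4) = 126; favorable C(6,4) = 15; P = 5/42; answer 5/42
Stage 2: U1 = 5/42; threaded value p + q = 47; d = -9; remainder = value at the root: -8*(-9)^4 + 8*(-9)^3 - 8*(-9)^2 - 7*(-9)^1 + 1 = (-52488) + (-5832) + (-648) + (63) + (1) = -58904; answer -58904
Stage 3: U2 = -58904; c = 3; total draws C(6,3) = 20; favorable C(3,3) = 1; P = 1/20; answer 1/20
Stage 4: U3 = 1/20; threaded value p + q = 21; w = -2; cross terms: (20*-2 - 22*-18)=356, (22*33 - 32*-2)=790, (32*24 - 21*33)=75, (21*6 - -37*24)=1014, (-37*-18 - 20*6)=546; twice the area = |2781| = 2781; area = 2781/2; answer 2781/2

2781/2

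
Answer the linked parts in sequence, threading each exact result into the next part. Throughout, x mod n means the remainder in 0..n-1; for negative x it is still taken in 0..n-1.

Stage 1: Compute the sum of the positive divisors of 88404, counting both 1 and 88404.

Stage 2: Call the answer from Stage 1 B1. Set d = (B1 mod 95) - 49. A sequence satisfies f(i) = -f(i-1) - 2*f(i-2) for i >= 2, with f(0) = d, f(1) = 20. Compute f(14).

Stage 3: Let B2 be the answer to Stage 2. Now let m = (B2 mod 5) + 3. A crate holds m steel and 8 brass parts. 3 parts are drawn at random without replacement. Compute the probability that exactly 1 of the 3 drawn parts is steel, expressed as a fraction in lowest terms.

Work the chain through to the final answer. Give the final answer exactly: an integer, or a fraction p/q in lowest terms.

Stage 1: 88404 = 2^2 * 3 * 53 * 139; sigma = (1 + 2 + 4) * (1 + 3) * (1 + 53) * (1 + 139) = 7 * 4 * 54 * 140 = 211680; answer 211680
Stage 2: B1 = 211680; d = -29; f(2) = -1*(20) - 2*(-29) = 38; iterating: f(2)=38, f(3)=-78, f(4)=2, f(5)=154, f(6)=-158, f(7)=-150, f(8)=466, f(9)=-166, f(10)=-766, f(11)=1098, f(12)=434, f(13)=-2630, f(14)=1762; answer 1762
Stage 3: B2 = 1762; m = 5; total draws C(13,3) = 286; favorable C(5,1)*C(8,2) = 140; P = 70/143; answer 70/143

70/143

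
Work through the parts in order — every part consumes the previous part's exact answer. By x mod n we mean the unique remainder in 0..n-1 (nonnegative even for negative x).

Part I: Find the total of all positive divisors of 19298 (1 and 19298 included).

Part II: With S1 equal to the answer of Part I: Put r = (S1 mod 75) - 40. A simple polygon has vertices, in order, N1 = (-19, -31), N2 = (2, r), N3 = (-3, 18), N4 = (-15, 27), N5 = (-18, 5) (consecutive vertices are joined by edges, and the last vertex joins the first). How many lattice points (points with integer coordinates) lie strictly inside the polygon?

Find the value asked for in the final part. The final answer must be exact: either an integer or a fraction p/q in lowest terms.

992

Part I: 19298 = 2 * 9649; sigma = (1 + 2) * (1 + 9649) = 3 * 9650 = 28950; answer 28950
Part II: S1 = 28950; r = -40; cross terms: (-19*-40 - 2*-31)=822, (2*18 - -3*-40)=-84, (-3*27 - -15*18)=189, (-15*5 - -18*27)=411, (-18*-31 - -19*5)=653; twice the area = |1991| = 1991; area = 1991/2; boundary points = 3 + 1 + 3 + 1 + 1 = 9; strictly interior points = area - boundary/2 + 1 = 992; answer 992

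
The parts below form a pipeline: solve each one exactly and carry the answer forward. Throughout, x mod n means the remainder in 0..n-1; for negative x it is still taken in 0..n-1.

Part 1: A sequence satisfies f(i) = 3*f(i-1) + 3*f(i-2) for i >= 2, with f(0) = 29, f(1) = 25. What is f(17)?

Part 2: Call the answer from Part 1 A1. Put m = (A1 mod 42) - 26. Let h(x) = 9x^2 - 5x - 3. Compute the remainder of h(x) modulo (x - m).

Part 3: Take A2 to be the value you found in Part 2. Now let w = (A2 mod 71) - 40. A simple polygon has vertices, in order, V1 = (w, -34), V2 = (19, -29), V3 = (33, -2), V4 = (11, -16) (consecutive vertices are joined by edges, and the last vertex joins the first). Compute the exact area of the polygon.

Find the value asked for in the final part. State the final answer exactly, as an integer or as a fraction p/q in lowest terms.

310

Part 1: f(2) = 3*(25) + 3*(29) = 162; iterating: f(2)=162, f(3)=561, f(4)=2169, f(5)=8190, f(6)=31077, f(7)=117801, f(8)=446634, f(9)=1693305, f(10)=6419817, f(11)=24339366, f(12)=92277549, f(13)=349850745, f(14)=1326384882, f(15)=5028706881, f(16)=19065275289, f(17)=72281946510; answer 72281946510
Part 2: A1 = 72281946510; m = -8; remainder = value at the root: 9*(-8)^2 - 5*(-8)^1 - 3 = (576) + (40) + (-3) = 613; answer 613
Part 3: A2 = 613; w = 5; cross terms: (5*-29 - 19*-34)=501, (19*-2 - 33*-29)=919, (33*-16 - 11*-2)=-506, (11*-34 - 5*-16)=-294; twice the area = |620| = 620; area = 310; answer 310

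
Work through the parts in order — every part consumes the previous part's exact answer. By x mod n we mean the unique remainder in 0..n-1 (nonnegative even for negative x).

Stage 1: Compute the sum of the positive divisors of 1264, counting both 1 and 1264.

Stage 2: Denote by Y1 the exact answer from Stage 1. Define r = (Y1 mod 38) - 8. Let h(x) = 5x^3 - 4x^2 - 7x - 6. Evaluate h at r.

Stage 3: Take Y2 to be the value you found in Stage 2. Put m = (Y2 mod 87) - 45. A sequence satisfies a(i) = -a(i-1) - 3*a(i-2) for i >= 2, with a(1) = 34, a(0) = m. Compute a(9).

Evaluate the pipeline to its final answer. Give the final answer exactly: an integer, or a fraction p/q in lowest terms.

Stage 1: 1264 = 2^4 * 79; sigma = (1 + 2 + 4 + 8 + 16) * (1 + 79) = 31 * 80 = 2480; answer 2480
Stage 2: Y1 = 2480; r = 2; 5*(2)^3 - 4*(2)^2 - 7*(2)^1 - 6 = (40) + (-16) + (-14) + (-6) = 4; answer 4
Stage 3: Y2 = 4; m = -41; a(2) = -1*(34) - 3*(-41) = 89; iterating: a(2)=89, a(3)=-191, a(4)=-76, a(5)=649, a(6)=-421, a(7)=-1526, a(8)=2789, a(9)=1789; answer 1789

1789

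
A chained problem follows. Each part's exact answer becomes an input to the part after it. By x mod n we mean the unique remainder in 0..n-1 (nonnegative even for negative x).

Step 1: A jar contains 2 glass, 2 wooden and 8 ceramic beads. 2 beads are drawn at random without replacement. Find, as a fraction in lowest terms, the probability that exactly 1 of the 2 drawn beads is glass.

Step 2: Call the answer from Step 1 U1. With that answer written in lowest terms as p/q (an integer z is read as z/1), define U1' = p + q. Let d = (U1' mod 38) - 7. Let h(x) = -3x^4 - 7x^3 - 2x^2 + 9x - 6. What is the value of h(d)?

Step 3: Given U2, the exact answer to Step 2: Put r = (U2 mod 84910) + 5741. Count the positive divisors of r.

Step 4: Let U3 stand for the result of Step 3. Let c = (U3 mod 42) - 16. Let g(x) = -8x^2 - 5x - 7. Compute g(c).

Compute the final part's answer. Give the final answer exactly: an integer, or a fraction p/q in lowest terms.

Step 1: total draws C(12,2) = 66; favorable C(2,1)*C(10,1) = 20; P = 10/33; answer 10/33
Step 2: U1 = 10/33; threaded value p + q = 43; d = -2; -3*(-2)^4 - 7*(-2)^3 - 2*(-2)^2 + 9*(-2)^1 - 6 = (-48) + (56) + (-8) + (-18) + (-6) = -24; answer -24
Step 3: U2 = -24; r = 90627; 90627 = 3 * 17 * 1777; number of divisors = (1+1) * (1+1) * (1+1) = 8; answer 8
Step 4: U3 = 8; c = -8; -8*(-8)^2 - 5*(-8)^1 - 7 = (-512) + (40) + (-7) = -479; answer -479

-479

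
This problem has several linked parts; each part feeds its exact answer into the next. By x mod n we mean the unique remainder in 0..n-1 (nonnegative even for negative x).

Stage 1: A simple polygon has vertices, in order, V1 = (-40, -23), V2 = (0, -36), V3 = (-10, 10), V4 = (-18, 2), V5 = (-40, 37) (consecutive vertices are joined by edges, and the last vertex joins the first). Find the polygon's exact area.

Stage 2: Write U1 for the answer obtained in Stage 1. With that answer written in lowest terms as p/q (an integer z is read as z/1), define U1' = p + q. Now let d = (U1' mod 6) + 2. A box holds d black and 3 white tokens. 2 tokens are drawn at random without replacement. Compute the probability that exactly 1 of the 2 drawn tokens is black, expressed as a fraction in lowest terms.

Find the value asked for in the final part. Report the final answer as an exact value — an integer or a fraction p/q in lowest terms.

Stage 1: cross terms: (-40*-36 - 0*-23)=1440, (0*10 - -10*-36)=-360, (-10*2 - -18*10)=160, (-18*37 - -40*2)=-586, (-40*-23 - -40*37)=2400; twice the area = |3054| = 3054; area = 1527; answer 1527
Stage 2: U1 = 1527; threaded value p + q = 1528; d = 6; total draws C(9,2) = 36; favorable C(6,1)*C(3,1) = 18; P = 1/2; answer 1/2

1/2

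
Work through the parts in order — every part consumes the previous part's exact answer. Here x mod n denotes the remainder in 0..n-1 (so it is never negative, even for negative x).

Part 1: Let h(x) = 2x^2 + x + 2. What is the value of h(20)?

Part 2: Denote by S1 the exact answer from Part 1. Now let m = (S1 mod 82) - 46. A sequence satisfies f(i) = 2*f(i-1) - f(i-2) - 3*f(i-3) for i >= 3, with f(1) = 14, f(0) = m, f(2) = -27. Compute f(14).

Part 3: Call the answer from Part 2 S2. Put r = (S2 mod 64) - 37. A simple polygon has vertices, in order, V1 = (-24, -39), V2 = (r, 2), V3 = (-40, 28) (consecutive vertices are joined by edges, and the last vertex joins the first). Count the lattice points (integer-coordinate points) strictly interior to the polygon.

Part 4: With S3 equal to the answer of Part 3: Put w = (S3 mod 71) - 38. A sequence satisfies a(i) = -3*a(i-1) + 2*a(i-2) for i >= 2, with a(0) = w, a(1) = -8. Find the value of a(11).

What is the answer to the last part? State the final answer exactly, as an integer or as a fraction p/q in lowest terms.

Part 1: 2*(20)^2 + 1*(20)^1 + 2 = (800) + (20) + (2) = 822; answer 822
Part 2: S1 = 822; m = -44; f(3) = 2*(-27) - 1*(14) - 3*(-44) = 64; iterating: f(3)=64, f(4)=113, f(5)=243, f(6)=181, f(7)=-220, f(8)=-1350, f(9)=-3023, f(10)=-4036, f(11)=-999, f(12)=11107, f(13)=35321, f(14)=62532; answer 62532
Part 3: S2 = 62532; r = -33; cross terms: (-24*2 - -33*-39)=-1335, (-33*28 - -40*2)=-844, (-40*-39 - -24*28)=2232; twice the area = |53| = 53; area = 53/2; boundary points = 1 + 1 + 1 = 3; strictly interior points = area - boundary/2 + 1 = 26; answer 26
Part 4: S3 = 26; w = -12; a(2) = -3*(-8) + 2*(-12) = 0; iterating: a(2)=0, a(3)=-16, a(4)=48, a(5)=-176, a(6)=624, a(7)=-2224, a(8)=7920, a(9)=-28208, a(10)=100464, a(11)=-357808; answer -357808

-357808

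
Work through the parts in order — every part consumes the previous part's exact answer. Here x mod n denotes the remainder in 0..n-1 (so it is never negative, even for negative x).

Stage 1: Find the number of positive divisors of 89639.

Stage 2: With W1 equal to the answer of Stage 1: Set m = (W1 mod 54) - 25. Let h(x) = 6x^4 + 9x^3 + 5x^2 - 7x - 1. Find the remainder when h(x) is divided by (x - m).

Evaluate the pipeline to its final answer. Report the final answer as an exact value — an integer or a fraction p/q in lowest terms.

Stage 1: 89639 = 11 * 29 * 281; number of divisors = (1+1) * (1+1) * (1+1) = 8; answer 8
Stage 2: W1 = 8; m = -17; remainder = value at the root: 6*(-17)^4 + 9*(-17)^3 + 5*(-17)^2 - 7*(-17)^1 - 1 = (501126) + (-44217) + (1445) + (119) + (-1) = 458472; answer 458472

458472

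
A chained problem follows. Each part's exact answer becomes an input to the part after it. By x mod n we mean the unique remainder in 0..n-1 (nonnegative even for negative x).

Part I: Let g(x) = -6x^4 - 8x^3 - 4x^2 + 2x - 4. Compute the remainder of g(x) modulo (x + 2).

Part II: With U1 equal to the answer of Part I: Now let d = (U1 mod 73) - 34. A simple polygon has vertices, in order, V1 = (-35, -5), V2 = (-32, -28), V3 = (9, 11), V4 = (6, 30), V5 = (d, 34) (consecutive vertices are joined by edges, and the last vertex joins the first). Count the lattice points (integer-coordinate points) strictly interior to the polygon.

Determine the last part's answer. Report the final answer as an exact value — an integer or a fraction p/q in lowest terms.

1454

Part I: remainder = value at the root: -6*(-2)^4 - 8*(-2)^3 - 4*(-2)^2 + 2*(-2)^1 - 4 = (-96) + (64) + (-16) + (-4) + (-4) = -56; answer -56
Part II: U1 = -56; d = -17; cross terms: (-35*-28 - -32*-5)=820, (-32*11 - 9*-28)=-100, (9*30 - 6*11)=204, (6*34 - -17*30)=714, (-17*-5 - -35*34)=1275; twice the area = |2913| = 2913; area = 2913/2; boundary points = 1 + 1 + 1 + 1 + 3 = 7; strictly interior points = area - boundary/2 + 1 = 1454; answer 1454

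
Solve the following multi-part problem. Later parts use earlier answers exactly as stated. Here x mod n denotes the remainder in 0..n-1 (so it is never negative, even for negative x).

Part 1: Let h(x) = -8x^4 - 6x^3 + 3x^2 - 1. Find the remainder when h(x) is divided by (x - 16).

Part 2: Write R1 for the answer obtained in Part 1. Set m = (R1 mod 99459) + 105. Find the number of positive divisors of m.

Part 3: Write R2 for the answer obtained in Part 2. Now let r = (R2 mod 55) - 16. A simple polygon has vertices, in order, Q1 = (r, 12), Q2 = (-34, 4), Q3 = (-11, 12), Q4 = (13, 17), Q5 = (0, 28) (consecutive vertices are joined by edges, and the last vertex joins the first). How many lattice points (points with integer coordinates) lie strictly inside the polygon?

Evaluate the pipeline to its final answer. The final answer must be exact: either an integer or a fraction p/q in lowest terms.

250

Part 1: remainder = value at the root: -8*(16)^4 - 6*(16)^3 + 3*(16)^2 - 1 = (-524288) + (-24576) + (768) + (-1) = -548097; answer -548097
Part 2: R1 = -548097; m = 48762; 48762 = 2 * 3^4 * 7 * 43; number of divisors = (1+1) * (4+1) * (1+1) * (1+1) = 40; answer 40
Part 3: R2 = 40; r = 24; cross terms: (24*4 - -34*12)=504, (-34*12 - -11*4)=-364, (-11*17 - 13*12)=-343, (13*28 - 0*17)=364, (0*12 - 24*28)=-672; twice the area = |-511| = 511; area = 511/2; boundary points = 2 + 1 + 1 + 1 + 8 = 13; strictly interior points = area - boundary/2 + 1 = 250; answer 250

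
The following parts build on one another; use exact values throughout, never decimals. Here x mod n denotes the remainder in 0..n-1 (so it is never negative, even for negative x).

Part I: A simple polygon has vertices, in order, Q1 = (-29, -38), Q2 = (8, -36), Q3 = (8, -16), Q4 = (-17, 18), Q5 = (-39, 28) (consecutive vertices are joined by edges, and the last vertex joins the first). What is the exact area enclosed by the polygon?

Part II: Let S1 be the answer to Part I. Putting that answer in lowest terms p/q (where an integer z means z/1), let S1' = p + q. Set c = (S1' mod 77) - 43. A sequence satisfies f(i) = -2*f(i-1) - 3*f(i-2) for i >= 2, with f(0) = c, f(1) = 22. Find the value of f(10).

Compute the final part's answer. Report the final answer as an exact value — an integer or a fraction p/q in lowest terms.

Part I: cross terms: (-29*-36 - 8*-38)=1348, (8*-16 - 8*-36)=160, (8*18 - -17*-16)=-128, (-17*28 - -39*18)=226, (-39*-38 - -29*28)=2294; twice the area = |3900| = 3900; area = 1950; answer 1950
Part II: S1 = 1950; threaded value p + q = 1951; c = -17; f(2) = -2*(22) - 3*(-17) = 7; iterating: f(2)=7, f(3)=-80, f(4)=139, f(5)=-38, f(6)=-341, f(7)=796, f(8)=-569, f(9)=-1250, f(10)=4207; answer 4207

4207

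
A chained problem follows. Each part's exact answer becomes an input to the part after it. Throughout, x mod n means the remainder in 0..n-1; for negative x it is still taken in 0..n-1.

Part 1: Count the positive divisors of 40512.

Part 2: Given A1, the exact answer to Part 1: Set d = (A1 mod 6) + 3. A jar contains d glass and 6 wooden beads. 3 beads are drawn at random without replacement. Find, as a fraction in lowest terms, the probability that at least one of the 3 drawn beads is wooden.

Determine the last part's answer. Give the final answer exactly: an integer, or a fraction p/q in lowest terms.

251/286

Part 1: 40512 = 2^6 * 3 * 211; number of divisors = (6+1) * (1+1) * (1+1) = 28; answer 28
Part 2: A1 = 28; d = 7; total draws C(13,3) = 286; complement C(7,3) = 35; favorable 286 - 35 = 251; P = 251/286; answer 251/286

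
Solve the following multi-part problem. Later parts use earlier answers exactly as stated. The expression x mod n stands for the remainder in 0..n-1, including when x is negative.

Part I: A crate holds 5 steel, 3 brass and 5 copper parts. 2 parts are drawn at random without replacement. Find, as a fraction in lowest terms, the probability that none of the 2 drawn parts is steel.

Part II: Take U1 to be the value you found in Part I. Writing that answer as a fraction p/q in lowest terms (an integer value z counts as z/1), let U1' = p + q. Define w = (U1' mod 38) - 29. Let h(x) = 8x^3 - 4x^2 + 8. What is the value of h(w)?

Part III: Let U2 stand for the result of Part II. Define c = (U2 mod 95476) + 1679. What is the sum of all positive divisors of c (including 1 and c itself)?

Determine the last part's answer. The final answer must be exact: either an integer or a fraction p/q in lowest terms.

99240

Part I: total draws C(13,2) = 78; favorable C(8,2) = 28; P = 14/39; answer 14/39
Part II: U1 = 14/39; threaded value p + q = 53; w = -14; 8*(-14)^3 - 4*(-14)^2 + 8 = (-21952) + (-784) + (8) = -22728; answer -22728
Part III: U2 = -22728; c = 74427; 74427 = 3 * 24809; sigma = (1 + 3) * (1 + 24809) = 4 * 24810 = 99240; answer 99240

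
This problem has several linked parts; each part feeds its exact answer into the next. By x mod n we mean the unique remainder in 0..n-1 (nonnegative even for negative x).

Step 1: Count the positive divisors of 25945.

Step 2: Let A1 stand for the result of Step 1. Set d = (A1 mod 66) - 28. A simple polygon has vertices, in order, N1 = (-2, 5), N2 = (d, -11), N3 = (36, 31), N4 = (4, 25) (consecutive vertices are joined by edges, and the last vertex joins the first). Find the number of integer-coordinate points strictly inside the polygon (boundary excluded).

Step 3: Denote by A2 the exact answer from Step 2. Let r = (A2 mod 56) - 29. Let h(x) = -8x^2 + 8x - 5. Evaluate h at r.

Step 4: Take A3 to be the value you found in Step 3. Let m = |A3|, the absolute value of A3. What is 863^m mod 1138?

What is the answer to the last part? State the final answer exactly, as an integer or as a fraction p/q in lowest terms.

Step 1: 25945 = 5 * 5189; number of divisors = (1+1) * (1+1) = 4; answer 4
Step 2: A1 = 4; d = -24; cross terms: (-2*-11 - -24*5)=142, (-24*31 - 36*-11)=-348, (36*25 - 4*31)=776, (4*5 - -2*25)=70; twice the area = |640| = 640; area = 320; boundary points = 2 + 6 + 2 + 2 = 12; strictly interior points = area - boundary/2 + 1 = 315; answer 315
Step 3: A2 = 315; r = 6; -8*(6)^2 + 8*(6)^1 - 5 = (-288) + (48) + (-5) = -245; answer -245
Step 4: A3 = -245; m = 245; squarings mod 1138: 863^1=863, 863^2=517, 863^4=997, 863^8=535, 863^16=587, 863^32=893, 863^64=849, 863^128=447; 863^245 = 863^1 * 863^4 * 863^16 * 863^32 * 863^64 * 863^128 = 415 (mod 1138); answer 415

415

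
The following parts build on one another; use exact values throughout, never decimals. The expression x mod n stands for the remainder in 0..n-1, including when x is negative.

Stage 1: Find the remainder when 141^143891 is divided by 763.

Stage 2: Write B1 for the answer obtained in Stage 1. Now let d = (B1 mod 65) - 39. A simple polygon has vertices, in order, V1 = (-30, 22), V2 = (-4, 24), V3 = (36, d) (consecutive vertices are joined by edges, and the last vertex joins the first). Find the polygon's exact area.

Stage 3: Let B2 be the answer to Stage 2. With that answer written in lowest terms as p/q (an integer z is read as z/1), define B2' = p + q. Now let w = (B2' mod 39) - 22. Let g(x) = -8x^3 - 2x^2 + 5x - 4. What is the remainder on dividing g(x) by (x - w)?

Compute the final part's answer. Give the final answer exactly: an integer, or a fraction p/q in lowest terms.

Stage 1: squarings mod 763: 141^1=141, 141^2=43, 141^4=323, 141^8=561, 141^16=365, 141^32=463, 141^64=729, 141^128=393, 141^256=323, 141^512=561, 141^1024=365, 141^2048=463, 141^4096=729, 141^8192=393, 141^16384=323, 141^32768=561, 141^65536=365, 141^131072=463; 141^143891 = 141^1 * 141^2 * 141^16 * 141^512 * 141^4096 * 141^8192 * 141^131072 = 92 (mod 763); answer 92
Stage 2: B1 = 92; d = -12; cross terms: (-30*24 - -4*22)=-632, (-4*-12 - 36*24)=-816, (36*22 - -30*-12)=432; twice the area = |-1016| = 1016; area = 508; answer 508
Stage 3: B2 = 508; threaded value p + q = 509; w = -20; remainder = value at the root: -8*(-20)^3 - 2*(-20)^2 + 5*(-20)^1 - 4 = (64000) + (-800) + (-100) + (-4) = 63096; answer 63096

63096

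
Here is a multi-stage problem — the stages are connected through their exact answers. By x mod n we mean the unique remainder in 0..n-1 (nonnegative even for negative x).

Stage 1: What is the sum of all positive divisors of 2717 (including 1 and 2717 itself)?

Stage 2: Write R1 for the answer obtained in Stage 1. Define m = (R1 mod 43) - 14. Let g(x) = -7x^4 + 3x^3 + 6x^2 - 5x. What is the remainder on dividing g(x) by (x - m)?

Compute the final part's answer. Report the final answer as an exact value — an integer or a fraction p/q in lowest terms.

-29784

Stage 1: 2717 = 11 * 13 * 19; sigma = (1 + 11) * (1 + 13) * (1 + 19) = 12 * 14 * 20 = 3360; answer 3360
Stage 2: R1 = 3360; m = -8; remainder = value at the root: -7*(-8)^4 + 3*(-8)^3 + 6*(-8)^2 - 5*(-8)^1 = (-28672) + (-1536) + (384) + (40) = -29784; answer -29784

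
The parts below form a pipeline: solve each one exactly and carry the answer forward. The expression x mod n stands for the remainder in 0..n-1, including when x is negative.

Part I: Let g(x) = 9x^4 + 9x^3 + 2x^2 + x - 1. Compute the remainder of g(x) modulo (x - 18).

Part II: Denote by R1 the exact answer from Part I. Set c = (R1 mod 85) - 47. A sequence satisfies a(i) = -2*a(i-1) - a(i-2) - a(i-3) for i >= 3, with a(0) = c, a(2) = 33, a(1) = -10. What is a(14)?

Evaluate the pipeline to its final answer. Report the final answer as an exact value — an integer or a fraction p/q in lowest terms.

20278

Part I: remainder = value at the root: 9*(18)^4 + 9*(18)^3 + 2*(18)^2 + 1*(18)^1 - 1 = (944784) + (52488) + (648) + (18) + (-1) = 997937; answer 997937
Part II: R1 = 997937; c = -10; a(3) = -2*(33) - 1*(-10) - 1*(-10) = -46; iterating: a(3)=-46, a(4)=69, a(5)=-125, a(6)=227, a(7)=-398, a(8)=694, a(9)=-1217, a(10)=2138, a(11)=-3753, a(12)=6585, a(13)=-11555, a(14)=20278; answer 20278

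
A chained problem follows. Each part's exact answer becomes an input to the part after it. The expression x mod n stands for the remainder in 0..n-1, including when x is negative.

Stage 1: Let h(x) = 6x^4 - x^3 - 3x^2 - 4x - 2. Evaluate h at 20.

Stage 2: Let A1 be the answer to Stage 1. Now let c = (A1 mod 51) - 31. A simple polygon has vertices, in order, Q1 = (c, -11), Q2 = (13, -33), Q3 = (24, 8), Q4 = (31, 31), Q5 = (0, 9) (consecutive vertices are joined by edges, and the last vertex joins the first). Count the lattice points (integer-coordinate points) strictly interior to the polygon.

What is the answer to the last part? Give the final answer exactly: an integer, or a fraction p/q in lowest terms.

988

Stage 1: 6*(20)^4 - 1*(20)^3 - 3*(20)^2 - 4*(20)^1 - 2 = (960000) + (-8000) + (-1200) + (-80) + (-2) = 950718; answer 950718
Stage 2: A1 = 950718; c = -4; cross terms: (-4*-33 - 13*-11)=275, (13*8 - 24*-33)=896, (24*31 - 31*8)=496, (31*9 - 0*31)=279, (0*-11 - -4*9)=36; twice the area = |1982| = 1982; area = 991; boundary points = 1 + 1 + 1 + 1 + 4 = 8; strictly interior points = area - boundary/2 + 1 = 988; answer 988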